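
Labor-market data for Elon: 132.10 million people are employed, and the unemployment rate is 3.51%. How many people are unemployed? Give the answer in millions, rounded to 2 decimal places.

About 4.81 million are unemployed.

Let U be the number unemployed. The labor force is E + U, and U/(E+U) = 0.0351.
So U = 0.0351 × 132.10 / (1 − 0.0351) = 4.6367 / 0.9649 ≈ 4.81 million.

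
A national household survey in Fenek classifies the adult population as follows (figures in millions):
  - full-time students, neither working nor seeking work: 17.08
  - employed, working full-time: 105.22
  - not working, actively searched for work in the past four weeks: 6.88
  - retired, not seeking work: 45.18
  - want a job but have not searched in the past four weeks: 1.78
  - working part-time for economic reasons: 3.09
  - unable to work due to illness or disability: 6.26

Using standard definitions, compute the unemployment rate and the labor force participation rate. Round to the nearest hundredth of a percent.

Employed = 105.22 + 3.09 = 108.31 million (anyone who worked, including part-time for economic reasons, counts as employed).
Unemployed = 6.88 million.
Labor force = 108.31 + 6.88 = 115.19 million.
Not in labor force = 17.08 + 45.18 + 1.78 + 6.26 = 70.30 million (those not working and not actively searching are outside the labor force — including those who want a job but have given up searching).
Civilian working-age population = 115.19 + 70.30 = 185.49 million.
Unemployment rate = 6.88 / 115.19 = 5.97%.
Labor force participation rate = 115.19 / 185.49 = 62.10%.

Unemployment rate ≈ 5.97%; labor force participation rate ≈ 62.10%.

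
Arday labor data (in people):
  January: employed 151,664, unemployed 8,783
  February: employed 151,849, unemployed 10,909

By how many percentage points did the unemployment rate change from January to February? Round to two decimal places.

The unemployment rate changed by +1.23 percentage points.

January: labor force = 151,664 + 8,783 = 160,447; u = 8,783/160,447 = 5.47%.
February: labor force = 151,849 + 10,909 = 162,758; u = 10,909/162,758 = 6.70%.
Change = 6.70% − 5.47% = +1.23 pp.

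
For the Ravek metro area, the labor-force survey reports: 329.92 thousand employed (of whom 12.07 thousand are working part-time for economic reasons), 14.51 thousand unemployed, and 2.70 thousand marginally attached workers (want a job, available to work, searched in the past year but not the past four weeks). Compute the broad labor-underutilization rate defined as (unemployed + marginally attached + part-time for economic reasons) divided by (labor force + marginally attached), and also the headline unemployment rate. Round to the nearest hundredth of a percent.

Broad underutilization rate ≈ 8.43%; headline unemployment rate ≈ 4.21%.

Labor force = 329.92 + 14.51 = 344.43 thousand.
Numerator = 14.51 + 2.70 + 12.07 = 29.28 thousand.
Denominator = 344.43 + 2.70 = 347.13 thousand.
Broad rate = 29.28 / 347.13 = 8.43%.
Headline unemployment rate = 14.51 / 344.43 = 4.21%.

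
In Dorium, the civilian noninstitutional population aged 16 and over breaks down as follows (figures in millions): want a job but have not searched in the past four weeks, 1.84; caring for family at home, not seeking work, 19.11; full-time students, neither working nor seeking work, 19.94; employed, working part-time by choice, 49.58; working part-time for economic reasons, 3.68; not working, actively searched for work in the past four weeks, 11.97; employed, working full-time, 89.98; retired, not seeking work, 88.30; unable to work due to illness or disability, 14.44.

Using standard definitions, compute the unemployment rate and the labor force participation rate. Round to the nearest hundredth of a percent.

Employed = 49.58 + 3.68 + 89.98 = 143.24 million (anyone who worked, including part-time for economic reasons, counts as employed).
Unemployed = 11.97 million.
Labor force = 143.24 + 11.97 = 155.21 million.
Not in labor force = 1.84 + 19.11 + 19.94 + 88.30 + 14.44 = 143.63 million (those not working and not actively searching are outside the labor force — including those who want a job but have given up searching).
Civilian working-age population = 155.21 + 143.63 = 298.84 million.
Unemployment rate = 11.97 / 155.21 = 7.71%.
Labor force participation rate = 155.21 / 298.84 = 51.94%.

Unemployment rate ≈ 7.71%; labor force participation rate ≈ 51.94%.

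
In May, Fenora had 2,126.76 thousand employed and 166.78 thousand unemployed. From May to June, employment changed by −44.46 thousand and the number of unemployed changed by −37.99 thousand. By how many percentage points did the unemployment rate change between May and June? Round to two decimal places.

May: labor force = 2,126.76 + 166.78 = 2,293.54; u = 166.78/2,293.54 = 7.27%.
June: labor force = 2,082.30 + 128.79 = 2,211.09; u = 128.79/2,211.09 = 5.82%.
Change = 5.82% − 7.27% = −1.45 pp.

The unemployment rate changed by −1.45 percentage points.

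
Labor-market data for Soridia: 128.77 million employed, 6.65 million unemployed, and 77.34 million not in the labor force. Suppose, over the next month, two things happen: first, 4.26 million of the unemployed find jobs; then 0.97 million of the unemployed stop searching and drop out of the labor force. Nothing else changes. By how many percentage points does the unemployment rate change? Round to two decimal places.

Initially, labor force = 128.77 + 6.65 = 135.42 million, so u = 6.65/135.42 = 4.91%.
After the first change, unemployed falls and employed rises by 4.26; labor force unchanged → E = 133.03, U = 2.39, labor force = 135.42 million.
After the second change, unemployed and labor force both fall by 0.97 → E = 133.03, U = 1.42, labor force = 134.45 million.
New unemployment rate = 1.42 / 134.45 = 1.06%.
Change = 1.06% − 4.91% = −3.85 percentage points.

The unemployment rate changes by −3.85 percentage points.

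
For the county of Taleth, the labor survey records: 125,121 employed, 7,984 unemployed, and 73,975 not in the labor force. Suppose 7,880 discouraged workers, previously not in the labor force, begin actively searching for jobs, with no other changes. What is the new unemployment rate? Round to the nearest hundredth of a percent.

New unemployment rate ≈ 11.25%.

Initially, labor force = 125,121 + 7,984 = 133,105, so u = 7,984/133,105 = 6.00%.
After the change, unemployed and labor force both rise by 7,880 → E = 125,121, U = 15,864, labor force = 140,985.
New unemployment rate = 15,864 / 140,985 = 11.25%.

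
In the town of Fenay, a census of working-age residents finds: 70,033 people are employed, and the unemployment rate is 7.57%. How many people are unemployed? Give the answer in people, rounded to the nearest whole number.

Let U be the number unemployed. The labor force is E + U, and U/(E+U) = 0.0757.
So U = 0.0757 × 70,033 / (1 − 0.0757) = 5301.50 / 0.9243 ≈ 5,736.

About 5,736 are unemployed.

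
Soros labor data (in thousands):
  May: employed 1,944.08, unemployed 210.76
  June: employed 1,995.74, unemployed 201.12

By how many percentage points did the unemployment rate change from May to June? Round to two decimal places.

May: labor force = 1,944.08 + 210.76 = 2,154.84; u = 210.76/2,154.84 = 9.78%.
June: labor force = 1,995.74 + 201.12 = 2,196.86; u = 201.12/2,196.86 = 9.15%.
Change = 9.15% − 9.78% = −0.63 pp.

The unemployment rate changed by −0.63 percentage points.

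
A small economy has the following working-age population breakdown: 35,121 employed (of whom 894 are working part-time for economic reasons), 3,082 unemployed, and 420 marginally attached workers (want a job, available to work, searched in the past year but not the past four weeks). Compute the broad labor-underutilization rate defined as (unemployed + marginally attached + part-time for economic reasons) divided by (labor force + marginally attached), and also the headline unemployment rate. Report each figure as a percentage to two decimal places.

Broad underutilization rate ≈ 11.38%; headline unemployment rate ≈ 8.07%.

Labor force = 35,121 + 3,082 = 38,203.
Numerator = 3,082 + 420 + 894 = 4,396.
Denominator = 38,203 + 420 = 38,623.
Broad rate = 4,396 / 38,623 = 11.38%.
Headline unemployment rate = 3,082 / 38,203 = 8.07%.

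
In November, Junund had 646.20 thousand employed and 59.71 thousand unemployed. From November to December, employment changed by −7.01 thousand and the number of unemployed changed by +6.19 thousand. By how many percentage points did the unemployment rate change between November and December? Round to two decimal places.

November: labor force = 646.20 + 59.71 = 705.91; u = 59.71/705.91 = 8.46%.
December: labor force = 639.19 + 65.90 = 705.09; u = 65.90/705.09 = 9.35%.
Change = 9.35% − 8.46% = +0.89 pp.

The unemployment rate changed by +0.89 percentage points.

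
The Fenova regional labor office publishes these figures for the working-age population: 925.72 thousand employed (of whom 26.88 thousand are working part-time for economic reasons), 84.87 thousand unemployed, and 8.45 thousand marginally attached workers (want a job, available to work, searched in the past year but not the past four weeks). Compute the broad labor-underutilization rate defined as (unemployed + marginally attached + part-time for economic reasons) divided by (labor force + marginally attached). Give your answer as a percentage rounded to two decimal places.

Labor force = 925.72 + 84.87 = 1,010.59 thousand.
Numerator = 84.87 + 8.45 + 26.88 = 120.20 thousand.
Denominator = 1,010.59 + 8.45 = 1,019.04 thousand.
Broad rate = 120.20 / 1,019.04 = 11.80%.

Broad underutilization rate ≈ 11.80%.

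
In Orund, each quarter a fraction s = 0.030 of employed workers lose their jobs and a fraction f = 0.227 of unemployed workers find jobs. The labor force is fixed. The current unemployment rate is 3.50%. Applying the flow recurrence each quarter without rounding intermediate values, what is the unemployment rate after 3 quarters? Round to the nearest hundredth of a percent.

With a fixed labor force, u_{t+1} = u_t + s·(1−u_t) − f·u_t = u_t·(1−s−f) + s.
Here 1−s−f = 0.743 and s = 0.030.
u_1 = 0.035000 × 0.743 + 0.030 = 0.056005.
u_2 = 0.056005 × 0.743 + 0.030 = 0.071612.
u_3 = 0.071612 × 0.743 + 0.030 = 0.083208.

Unemployment rate after three quarters ≈ 8.32%.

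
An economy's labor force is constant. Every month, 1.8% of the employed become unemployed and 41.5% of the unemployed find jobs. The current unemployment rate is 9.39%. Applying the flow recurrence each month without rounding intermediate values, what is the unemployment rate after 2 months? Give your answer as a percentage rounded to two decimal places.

Unemployment rate after two months ≈ 5.84%.

With a fixed labor force, u_{t+1} = u_t + s·(1−u_t) − f·u_t = u_t·(1−s−f) + s.
Here 1−s−f = 0.567 and s = 0.018.
u_1 = 0.093900 × 0.567 + 0.018 = 0.071241.
u_2 = 0.071241 × 0.567 + 0.018 = 0.058394.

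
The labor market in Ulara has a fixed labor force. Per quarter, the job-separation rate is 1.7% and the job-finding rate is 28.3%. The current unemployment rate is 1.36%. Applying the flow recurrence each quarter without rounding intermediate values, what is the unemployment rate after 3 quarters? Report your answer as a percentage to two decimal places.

Unemployment rate after three quarters ≈ 4.19%.

With a fixed labor force, u_{t+1} = u_t + s·(1−u_t) − f·u_t = u_t·(1−s−f) + s.
Here 1−s−f = 0.700 and s = 0.017.
u_1 = 0.013600 × 0.700 + 0.017 = 0.026520.
u_2 = 0.026520 × 0.700 + 0.017 = 0.035564.
u_3 = 0.035564 × 0.700 + 0.017 = 0.041895.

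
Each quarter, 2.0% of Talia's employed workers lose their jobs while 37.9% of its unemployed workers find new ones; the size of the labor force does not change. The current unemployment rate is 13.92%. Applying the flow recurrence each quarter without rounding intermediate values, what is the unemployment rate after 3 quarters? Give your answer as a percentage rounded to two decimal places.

With a fixed labor force, u_{t+1} = u_t + s·(1−u_t) − f·u_t = u_t·(1−s−f) + s.
Here 1−s−f = 0.601 and s = 0.020.
u_1 = 0.139200 × 0.601 + 0.020 = 0.103659.
u_2 = 0.103659 × 0.601 + 0.020 = 0.082299.
u_3 = 0.082299 × 0.601 + 0.020 = 0.069462.

Unemployment rate after three quarters ≈ 6.95%.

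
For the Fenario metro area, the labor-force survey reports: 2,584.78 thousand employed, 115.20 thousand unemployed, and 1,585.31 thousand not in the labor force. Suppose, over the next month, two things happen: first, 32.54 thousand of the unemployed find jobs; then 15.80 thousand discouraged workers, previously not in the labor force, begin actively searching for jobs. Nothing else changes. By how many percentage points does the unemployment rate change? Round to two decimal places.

The unemployment rate changes by −0.64 percentage points.

Initially, labor force = 2,584.78 + 115.20 = 2,699.98 thousand, so u = 115.20/2,699.98 = 4.27%.
After the first change, unemployed falls and employed rises by 32.54; labor force unchanged → E = 2,617.32, U = 82.66, labor force = 2,699.98 thousand.
After the second change, unemployed and labor force both rise by 15.80 → E = 2,617.32, U = 98.46, labor force = 2,715.78 thousand.
New unemployment rate = 98.46 / 2,715.78 = 3.63%.
Change = 3.63% − 4.27% = −0.64 percentage points.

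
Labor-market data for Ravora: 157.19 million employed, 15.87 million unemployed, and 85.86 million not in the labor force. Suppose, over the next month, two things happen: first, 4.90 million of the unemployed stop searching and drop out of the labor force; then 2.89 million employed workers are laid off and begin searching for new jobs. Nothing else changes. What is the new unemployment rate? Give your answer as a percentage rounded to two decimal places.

Initially, labor force = 157.19 + 15.87 = 173.06 million, so u = 15.87/173.06 = 9.17%.
After the first change, unemployed and labor force both fall by 4.90 → E = 157.19, U = 10.97, labor force = 168.16 million.
After the second change, employed falls and unemployed rises by 2.89; labor force unchanged → E = 154.30, U = 13.86, labor force = 168.16 million.
New unemployment rate = 13.86 / 168.16 = 8.24%.

New unemployment rate ≈ 8.24%.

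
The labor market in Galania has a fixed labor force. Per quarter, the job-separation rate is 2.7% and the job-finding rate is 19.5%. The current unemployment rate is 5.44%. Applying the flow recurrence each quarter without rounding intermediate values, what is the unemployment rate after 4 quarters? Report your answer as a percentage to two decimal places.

Unemployment rate after four quarters ≈ 9.70%.

With a fixed labor force, u_{t+1} = u_t + s·(1−u_t) − f·u_t = u_t·(1−s−f) + s.
Here 1−s−f = 0.778 and s = 0.027.
u_1 = 0.054400 × 0.778 + 0.027 = 0.069323.
u_2 = 0.069323 × 0.778 + 0.027 = 0.080933.
u_3 = 0.080933 × 0.778 + 0.027 = 0.089966.
u_4 = 0.089966 × 0.778 + 0.027 = 0.096994.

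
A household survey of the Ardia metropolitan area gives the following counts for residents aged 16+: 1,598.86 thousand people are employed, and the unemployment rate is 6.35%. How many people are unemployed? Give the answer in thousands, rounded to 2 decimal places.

Let U be the number unemployed. The labor force is E + U, and U/(E+U) = 0.0635.
So U = 0.0635 × 1,598.86 / (1 − 0.0635) = 101.5276 / 0.9365 ≈ 108.41 thousand.

About 108.41 thousand are unemployed.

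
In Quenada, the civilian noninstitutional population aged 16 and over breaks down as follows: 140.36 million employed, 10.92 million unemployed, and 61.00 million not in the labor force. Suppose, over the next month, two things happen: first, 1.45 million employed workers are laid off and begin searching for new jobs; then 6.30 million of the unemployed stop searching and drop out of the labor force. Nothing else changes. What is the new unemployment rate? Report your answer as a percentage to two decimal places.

Initially, labor force = 140.36 + 10.92 = 151.28 million, so u = 10.92/151.28 = 7.22%.
After the first change, employed falls and unemployed rises by 1.45; labor force unchanged → E = 138.91, U = 12.37, labor force = 151.28 million.
After the second change, unemployed and labor force both fall by 6.30 → E = 138.91, U = 6.07, labor force = 144.98 million.
New unemployment rate = 6.07 / 144.98 = 4.19%.

New unemployment rate ≈ 4.19%.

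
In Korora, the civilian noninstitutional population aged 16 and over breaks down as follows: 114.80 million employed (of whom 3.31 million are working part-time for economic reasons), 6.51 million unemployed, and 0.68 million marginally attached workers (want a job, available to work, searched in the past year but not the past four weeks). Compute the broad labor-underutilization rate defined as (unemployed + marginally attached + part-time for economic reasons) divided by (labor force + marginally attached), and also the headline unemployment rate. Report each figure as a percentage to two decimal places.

Broad underutilization rate ≈ 8.61%; headline unemployment rate ≈ 5.37%.

Labor force = 114.80 + 6.51 = 121.31 million.
Numerator = 6.51 + 0.68 + 3.31 = 10.50 million.
Denominator = 121.31 + 0.68 = 121.99 million.
Broad rate = 10.50 / 121.99 = 8.61%.
Headline unemployment rate = 6.51 / 121.31 = 5.37%.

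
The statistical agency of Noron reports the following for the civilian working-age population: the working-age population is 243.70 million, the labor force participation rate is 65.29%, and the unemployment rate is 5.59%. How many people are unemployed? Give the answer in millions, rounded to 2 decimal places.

About 8.89 million are unemployed.

Labor force = 0.6529 × 243.70 = 159.11 million.
Unemployed = 0.0559 × 159.11 ≈ 8.89 million.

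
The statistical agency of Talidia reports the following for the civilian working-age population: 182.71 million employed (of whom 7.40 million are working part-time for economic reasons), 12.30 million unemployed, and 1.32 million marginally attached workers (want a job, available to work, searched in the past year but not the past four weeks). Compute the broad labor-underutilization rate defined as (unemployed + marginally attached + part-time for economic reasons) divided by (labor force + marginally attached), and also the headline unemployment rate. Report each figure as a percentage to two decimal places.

Broad underutilization rate ≈ 10.71%; headline unemployment rate ≈ 6.31%.

Labor force = 182.71 + 12.30 = 195.01 million.
Numerator = 12.30 + 1.32 + 7.40 = 21.02 million.
Denominator = 195.01 + 1.32 = 196.33 million.
Broad rate = 21.02 / 196.33 = 10.71%.
Headline unemployment rate = 12.30 / 195.01 = 6.31%.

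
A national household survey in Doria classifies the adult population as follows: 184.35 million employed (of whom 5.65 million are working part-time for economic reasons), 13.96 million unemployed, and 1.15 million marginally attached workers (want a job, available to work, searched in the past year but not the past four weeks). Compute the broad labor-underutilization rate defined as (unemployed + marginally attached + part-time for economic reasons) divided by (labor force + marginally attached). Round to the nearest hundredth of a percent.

Labor force = 184.35 + 13.96 = 198.31 million.
Numerator = 13.96 + 1.15 + 5.65 = 20.76 million.
Denominator = 198.31 + 1.15 = 199.46 million.
Broad rate = 20.76 / 199.46 = 10.41%.

Broad underutilization rate ≈ 10.41%.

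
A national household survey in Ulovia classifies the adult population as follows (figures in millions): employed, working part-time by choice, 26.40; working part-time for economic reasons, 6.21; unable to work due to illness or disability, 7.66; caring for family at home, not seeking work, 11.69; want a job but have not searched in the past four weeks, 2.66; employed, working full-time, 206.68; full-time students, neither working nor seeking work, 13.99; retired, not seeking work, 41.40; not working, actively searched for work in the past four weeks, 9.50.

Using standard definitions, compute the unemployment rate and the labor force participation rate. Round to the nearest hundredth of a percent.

Unemployment rate ≈ 3.82%; labor force participation rate ≈ 76.27%.

Employed = 26.40 + 6.21 + 206.68 = 239.29 million (anyone who worked, including part-time for economic reasons, counts as employed).
Unemployed = 9.50 million.
Labor force = 239.29 + 9.50 = 248.79 million.
Not in labor force = 7.66 + 11.69 + 2.66 + 13.99 + 41.40 = 77.40 million (those not working and not actively searching are outside the labor force — including those who want a job but have given up searching).
Civilian working-age population = 248.79 + 77.40 = 326.19 million.
Unemployment rate = 9.50 / 248.79 = 3.82%.
Labor force participation rate = 248.79 / 326.19 = 76.27%.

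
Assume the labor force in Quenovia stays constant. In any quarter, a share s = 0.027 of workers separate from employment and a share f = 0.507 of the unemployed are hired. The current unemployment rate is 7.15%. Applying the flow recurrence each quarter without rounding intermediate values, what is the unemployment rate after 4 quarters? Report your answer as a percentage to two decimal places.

Unemployment rate after four quarters ≈ 5.15%.

With a fixed labor force, u_{t+1} = u_t + s·(1−u_t) − f·u_t = u_t·(1−s−f) + s.
Here 1−s−f = 0.466 and s = 0.027.
u_1 = 0.071500 × 0.466 + 0.027 = 0.060319.
u_2 = 0.060319 × 0.466 + 0.027 = 0.055109.
u_3 = 0.055109 × 0.466 + 0.027 = 0.052681.
u_4 = 0.052681 × 0.466 + 0.027 = 0.051549.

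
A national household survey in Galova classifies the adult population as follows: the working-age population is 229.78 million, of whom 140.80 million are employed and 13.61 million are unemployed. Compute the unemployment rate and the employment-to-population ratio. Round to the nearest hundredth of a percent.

Unemployment rate ≈ 8.81%; employment-population ratio ≈ 61.28%.

Labor force = employed + unemployed = 140.80 + 13.61 = 154.41 million.
Unemployment rate = 13.61 / 154.41 = 8.81%.
Employment-population ratio = 140.80 / 229.78 = 61.28%.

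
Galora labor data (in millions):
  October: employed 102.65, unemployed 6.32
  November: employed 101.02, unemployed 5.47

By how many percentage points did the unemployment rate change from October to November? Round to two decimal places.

The unemployment rate changed by −0.66 percentage points.

October: labor force = 102.65 + 6.32 = 108.97; u = 6.32/108.97 = 5.80%.
November: labor force = 101.02 + 5.47 = 106.49; u = 5.47/106.49 = 5.14%.
Change = 5.14% − 5.80% = −0.66 pp.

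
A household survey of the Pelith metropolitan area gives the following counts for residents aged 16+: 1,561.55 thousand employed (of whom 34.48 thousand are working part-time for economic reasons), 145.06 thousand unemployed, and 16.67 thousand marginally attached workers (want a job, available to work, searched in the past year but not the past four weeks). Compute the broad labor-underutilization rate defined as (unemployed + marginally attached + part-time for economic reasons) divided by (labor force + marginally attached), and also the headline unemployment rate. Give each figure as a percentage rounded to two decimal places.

Labor force = 1,561.55 + 145.06 = 1,706.61 thousand.
Numerator = 145.06 + 16.67 + 34.48 = 196.21 thousand.
Denominator = 1,706.61 + 16.67 = 1,723.28 thousand.
Broad rate = 196.21 / 1,723.28 = 11.39%.
Headline unemployment rate = 145.06 / 1,706.61 = 8.50%.

Broad underutilization rate ≈ 11.39%; headline unemployment rate ≈ 8.50%.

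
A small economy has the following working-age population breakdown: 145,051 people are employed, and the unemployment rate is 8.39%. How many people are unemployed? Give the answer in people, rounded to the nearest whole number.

About 13,284 are unemployed.

Let U be the number unemployed. The labor force is E + U, and U/(E+U) = 0.0839.
So U = 0.0839 × 145,051 / (1 − 0.0839) = 12169.78 / 0.9161 ≈ 13,284.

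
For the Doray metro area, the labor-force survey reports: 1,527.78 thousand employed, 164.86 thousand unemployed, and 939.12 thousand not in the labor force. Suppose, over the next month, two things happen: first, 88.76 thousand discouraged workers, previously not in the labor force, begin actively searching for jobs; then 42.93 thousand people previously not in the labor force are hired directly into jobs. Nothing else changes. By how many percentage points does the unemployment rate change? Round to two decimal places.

Initially, labor force = 1,527.78 + 164.86 = 1,692.64 thousand, so u = 164.86/1,692.64 = 9.74%.
After the first change, unemployed and labor force both rise by 88.76 → E = 1,527.78, U = 253.62, labor force = 1,781.40 thousand.
After the second change, employed and labor force both rise by 42.93; unemployed unchanged → E = 1,570.71, U = 253.62, labor force = 1,824.33 thousand.
New unemployment rate = 253.62 / 1,824.33 = 13.90%.
Change = 13.90% − 9.74% = +4.16 percentage points.

The unemployment rate changes by +4.16 percentage points.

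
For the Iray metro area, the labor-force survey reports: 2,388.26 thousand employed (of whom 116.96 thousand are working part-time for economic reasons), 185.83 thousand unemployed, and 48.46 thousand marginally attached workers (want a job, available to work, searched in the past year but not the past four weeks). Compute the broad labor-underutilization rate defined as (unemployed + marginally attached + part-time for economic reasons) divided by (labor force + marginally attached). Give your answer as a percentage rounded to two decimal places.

Broad underutilization rate ≈ 13.39%.

Labor force = 2,388.26 + 185.83 = 2,574.09 thousand.
Numerator = 185.83 + 48.46 + 116.96 = 351.25 thousand.
Denominator = 2,574.09 + 48.46 = 2,622.55 thousand.
Broad rate = 351.25 / 2,622.55 = 13.39%.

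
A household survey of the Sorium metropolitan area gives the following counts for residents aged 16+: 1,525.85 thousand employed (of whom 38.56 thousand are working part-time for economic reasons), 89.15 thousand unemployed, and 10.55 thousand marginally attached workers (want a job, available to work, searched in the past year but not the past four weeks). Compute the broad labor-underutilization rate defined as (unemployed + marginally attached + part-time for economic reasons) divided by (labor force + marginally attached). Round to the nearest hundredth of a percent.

Broad underutilization rate ≈ 8.51%.

Labor force = 1,525.85 + 89.15 = 1,615.00 thousand.
Numerator = 89.15 + 10.55 + 38.56 = 138.26 thousand.
Denominator = 1,615.00 + 10.55 = 1,625.55 thousand.
Broad rate = 138.26 / 1,625.55 = 8.51%.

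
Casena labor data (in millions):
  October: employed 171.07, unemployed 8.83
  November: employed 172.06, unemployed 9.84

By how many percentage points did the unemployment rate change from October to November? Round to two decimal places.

October: labor force = 171.07 + 8.83 = 179.90; u = 8.83/179.90 = 4.91%.
November: labor force = 172.06 + 9.84 = 181.90; u = 9.84/181.90 = 5.41%.
Change = 5.41% − 4.91% = +0.50 pp.

The unemployment rate changed by +0.50 percentage points.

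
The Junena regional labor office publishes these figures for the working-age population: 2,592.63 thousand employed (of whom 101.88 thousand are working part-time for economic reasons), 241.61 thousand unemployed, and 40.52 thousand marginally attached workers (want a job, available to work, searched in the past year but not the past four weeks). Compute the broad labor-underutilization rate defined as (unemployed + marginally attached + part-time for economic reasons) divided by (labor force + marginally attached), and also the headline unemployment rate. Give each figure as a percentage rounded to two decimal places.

Broad underutilization rate ≈ 13.36%; headline unemployment rate ≈ 8.52%.

Labor force = 2,592.63 + 241.61 = 2,834.24 thousand.
Numerator = 241.61 + 40.52 + 101.88 = 384.01 thousand.
Denominator = 2,834.24 + 40.52 = 2,874.76 thousand.
Broad rate = 384.01 / 2,874.76 = 13.36%.
Headline unemployment rate = 241.61 / 2,834.24 = 8.52%.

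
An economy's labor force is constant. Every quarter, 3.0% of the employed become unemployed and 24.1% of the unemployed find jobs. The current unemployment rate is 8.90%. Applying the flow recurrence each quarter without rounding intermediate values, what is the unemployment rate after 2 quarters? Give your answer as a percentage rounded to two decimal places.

Unemployment rate after two quarters ≈ 9.92%.

With a fixed labor force, u_{t+1} = u_t + s·(1−u_t) − f·u_t = u_t·(1−s−f) + s.
Here 1−s−f = 0.729 and s = 0.030.
u_1 = 0.089000 × 0.729 + 0.030 = 0.094881.
u_2 = 0.094881 × 0.729 + 0.030 = 0.099168.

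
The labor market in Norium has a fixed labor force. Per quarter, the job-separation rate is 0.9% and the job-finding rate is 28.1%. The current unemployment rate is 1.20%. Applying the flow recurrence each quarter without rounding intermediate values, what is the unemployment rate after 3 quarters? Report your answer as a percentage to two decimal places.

With a fixed labor force, u_{t+1} = u_t + s·(1−u_t) − f·u_t = u_t·(1−s−f) + s.
Here 1−s−f = 0.710 and s = 0.009.
u_1 = 0.012000 × 0.710 + 0.009 = 0.017520.
u_2 = 0.017520 × 0.710 + 0.009 = 0.021439.
u_3 = 0.021439 × 0.710 + 0.009 = 0.024222.

Unemployment rate after three quarters ≈ 2.42%.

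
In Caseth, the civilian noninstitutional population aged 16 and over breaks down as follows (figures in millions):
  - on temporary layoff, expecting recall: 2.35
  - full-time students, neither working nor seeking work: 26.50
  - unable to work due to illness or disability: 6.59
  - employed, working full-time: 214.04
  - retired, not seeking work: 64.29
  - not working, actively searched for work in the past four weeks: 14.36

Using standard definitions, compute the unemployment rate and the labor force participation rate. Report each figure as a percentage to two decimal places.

Unemployment rate ≈ 7.24%; labor force participation rate ≈ 70.32%.

Employed = 214.04 million.
Unemployed = 2.35 + 14.36 = 16.71 million (jobless and actively searching, or on temporary layoff).
Labor force = 214.04 + 16.71 = 230.75 million.
Not in labor force = 26.50 + 6.59 + 64.29 = 97.38 million (those not working and not actively searching are outside the labor force).
Civilian working-age population = 230.75 + 97.38 = 328.13 million.
Unemployment rate = 16.71 / 230.75 = 7.24%.
Labor force participation rate = 230.75 / 328.13 = 70.32%.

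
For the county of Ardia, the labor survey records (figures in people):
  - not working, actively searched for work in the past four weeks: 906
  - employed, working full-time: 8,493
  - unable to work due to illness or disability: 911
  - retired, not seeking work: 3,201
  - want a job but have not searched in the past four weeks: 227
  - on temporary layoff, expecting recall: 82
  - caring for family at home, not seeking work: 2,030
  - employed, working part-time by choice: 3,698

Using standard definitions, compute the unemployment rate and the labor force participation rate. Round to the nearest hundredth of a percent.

Unemployment rate ≈ 7.50%; labor force participation rate ≈ 67.42%.

Employed = 8,493 + 3,698 = 12,191.
Unemployed = 906 + 82 = 988 (jobless and actively searching, or on temporary layoff).
Labor force = 12,191 + 988 = 13,179.
Not in labor force = 911 + 3,201 + 227 + 2,030 = 6,369 (those not working and not actively searching are outside the labor force — including those who want a job but have given up searching).
Civilian working-age population = 13,179 + 6,369 = 19,548.
Unemployment rate = 988 / 13,179 = 7.50%.
Labor force participation rate = 13,179 / 19,548 = 67.42%.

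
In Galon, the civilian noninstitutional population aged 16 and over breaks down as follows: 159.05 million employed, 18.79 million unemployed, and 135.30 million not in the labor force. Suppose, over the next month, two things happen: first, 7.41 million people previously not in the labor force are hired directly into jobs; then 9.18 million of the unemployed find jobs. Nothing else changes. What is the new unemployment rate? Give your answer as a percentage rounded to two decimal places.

Initially, labor force = 159.05 + 18.79 = 177.84 million, so u = 18.79/177.84 = 10.57%.
After the first change, employed and labor force both rise by 7.41; unemployed unchanged → E = 166.46, U = 18.79, labor force = 185.25 million.
After the second change, unemployed falls and employed rises by 9.18; labor force unchanged → E = 175.64, U = 9.61, labor force = 185.25 million.
New unemployment rate = 9.61 / 185.25 = 5.19%.

New unemployment rate ≈ 5.19%.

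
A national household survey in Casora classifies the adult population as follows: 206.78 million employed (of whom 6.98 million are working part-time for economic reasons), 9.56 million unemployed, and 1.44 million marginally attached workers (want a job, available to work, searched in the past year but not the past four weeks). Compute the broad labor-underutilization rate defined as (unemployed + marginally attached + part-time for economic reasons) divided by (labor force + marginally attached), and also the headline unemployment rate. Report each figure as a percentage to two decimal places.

Broad underutilization rate ≈ 8.26%; headline unemployment rate ≈ 4.42%.

Labor force = 206.78 + 9.56 = 216.34 million.
Numerator = 9.56 + 1.44 + 6.98 = 17.98 million.
Denominator = 216.34 + 1.44 = 217.78 million.
Broad rate = 17.98 / 217.78 = 8.26%.
Headline unemployment rate = 9.56 / 216.34 = 4.42%.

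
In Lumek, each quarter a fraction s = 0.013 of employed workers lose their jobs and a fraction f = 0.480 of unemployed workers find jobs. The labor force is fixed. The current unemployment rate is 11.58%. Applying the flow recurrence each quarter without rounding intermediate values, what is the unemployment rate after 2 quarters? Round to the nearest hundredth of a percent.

With a fixed labor force, u_{t+1} = u_t + s·(1−u_t) − f·u_t = u_t·(1−s−f) + s.
Here 1−s−f = 0.507 and s = 0.013.
u_1 = 0.115800 × 0.507 + 0.013 = 0.071711.
u_2 = 0.071711 × 0.507 + 0.013 = 0.049357.

Unemployment rate after two quarters ≈ 4.94%.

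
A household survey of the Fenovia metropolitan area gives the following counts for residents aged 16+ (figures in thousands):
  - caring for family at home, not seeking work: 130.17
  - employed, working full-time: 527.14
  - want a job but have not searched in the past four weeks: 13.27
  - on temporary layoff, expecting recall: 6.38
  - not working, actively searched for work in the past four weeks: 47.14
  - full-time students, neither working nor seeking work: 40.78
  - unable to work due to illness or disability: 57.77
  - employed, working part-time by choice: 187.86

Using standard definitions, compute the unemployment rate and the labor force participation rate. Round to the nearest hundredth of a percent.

Unemployment rate ≈ 6.96%; labor force participation rate ≈ 76.05%.

Employed = 527.14 + 187.86 = 715.00 thousand.
Unemployed = 6.38 + 47.14 = 53.52 thousand (jobless and actively searching, or on temporary layoff).
Labor force = 715.00 + 53.52 = 768.52 thousand.
Not in labor force = 130.17 + 13.27 + 40.78 + 57.77 = 241.99 thousand (those not working and not actively searching are outside the labor force — including those who want a job but have given up searching).
Civilian working-age population = 768.52 + 241.99 = 1,010.51 thousand.
Unemployment rate = 53.52 / 768.52 = 6.96%.
Labor force participation rate = 768.52 / 1,010.51 = 76.05%.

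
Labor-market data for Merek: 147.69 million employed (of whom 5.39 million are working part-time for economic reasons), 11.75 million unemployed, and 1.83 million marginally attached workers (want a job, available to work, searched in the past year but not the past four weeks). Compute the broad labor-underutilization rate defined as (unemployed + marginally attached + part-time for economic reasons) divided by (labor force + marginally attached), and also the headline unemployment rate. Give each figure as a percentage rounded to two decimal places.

Broad underutilization rate ≈ 11.76%; headline unemployment rate ≈ 7.37%.

Labor force = 147.69 + 11.75 = 159.44 million.
Numerator = 11.75 + 1.83 + 5.39 = 18.97 million.
Denominator = 159.44 + 1.83 = 161.27 million.
Broad rate = 18.97 / 161.27 = 11.76%.
Headline unemployment rate = 11.75 / 159.44 = 7.37%.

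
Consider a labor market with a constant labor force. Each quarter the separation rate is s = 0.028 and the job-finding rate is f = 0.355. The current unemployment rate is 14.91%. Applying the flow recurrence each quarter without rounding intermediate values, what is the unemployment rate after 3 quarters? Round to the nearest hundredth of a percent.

With a fixed labor force, u_{t+1} = u_t + s·(1−u_t) − f·u_t = u_t·(1−s−f) + s.
Here 1−s−f = 0.617 and s = 0.028.
u_1 = 0.149100 × 0.617 + 0.028 = 0.119995.
u_2 = 0.119995 × 0.617 + 0.028 = 0.102037.
u_3 = 0.102037 × 0.617 + 0.028 = 0.090957.

Unemployment rate after three quarters ≈ 9.10%.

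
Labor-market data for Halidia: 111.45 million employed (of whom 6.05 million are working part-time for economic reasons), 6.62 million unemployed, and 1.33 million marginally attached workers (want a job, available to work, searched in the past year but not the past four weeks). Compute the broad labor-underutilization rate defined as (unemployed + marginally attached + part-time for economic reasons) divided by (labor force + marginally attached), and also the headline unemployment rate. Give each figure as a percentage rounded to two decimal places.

Broad underutilization rate ≈ 11.73%; headline unemployment rate ≈ 5.61%.

Labor force = 111.45 + 6.62 = 118.07 million.
Numerator = 6.62 + 1.33 + 6.05 = 14.00 million.
Denominator = 118.07 + 1.33 = 119.40 million.
Broad rate = 14.00 / 119.40 = 11.73%.
Headline unemployment rate = 6.62 / 118.07 = 5.61%.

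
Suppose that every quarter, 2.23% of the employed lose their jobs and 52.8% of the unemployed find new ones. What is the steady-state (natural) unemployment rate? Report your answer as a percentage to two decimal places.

Steady-state unemployment rate ≈ 4.05%.

At steady state the flows balance: s·E = f·U, so U/(E+U) = s/(s+f).
u* = 2.23 / (2.23 + 52.8) = 2.23 / 55.03 = 4.05%.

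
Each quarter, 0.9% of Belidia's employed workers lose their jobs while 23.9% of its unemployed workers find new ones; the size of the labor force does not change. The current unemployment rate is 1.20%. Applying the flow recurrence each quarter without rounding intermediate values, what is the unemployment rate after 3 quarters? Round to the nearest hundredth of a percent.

With a fixed labor force, u_{t+1} = u_t + s·(1−u_t) − f·u_t = u_t·(1−s−f) + s.
Here 1−s−f = 0.752 and s = 0.009.
u_1 = 0.012000 × 0.752 + 0.009 = 0.018024.
u_2 = 0.018024 × 0.752 + 0.009 = 0.022554.
u_3 = 0.022554 × 0.752 + 0.009 = 0.025961.

Unemployment rate after three quarters ≈ 2.60%.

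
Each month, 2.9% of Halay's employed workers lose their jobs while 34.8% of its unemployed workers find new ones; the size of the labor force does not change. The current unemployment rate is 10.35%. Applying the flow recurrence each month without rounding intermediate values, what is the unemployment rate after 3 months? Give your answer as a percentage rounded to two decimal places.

With a fixed labor force, u_{t+1} = u_t + s·(1−u_t) − f·u_t = u_t·(1−s−f) + s.
Here 1−s−f = 0.623 and s = 0.029.
u_1 = 0.103500 × 0.623 + 0.029 = 0.093480.
u_2 = 0.093480 × 0.623 + 0.029 = 0.087238.
u_3 = 0.087238 × 0.623 + 0.029 = 0.083349.

Unemployment rate after three months ≈ 8.33%.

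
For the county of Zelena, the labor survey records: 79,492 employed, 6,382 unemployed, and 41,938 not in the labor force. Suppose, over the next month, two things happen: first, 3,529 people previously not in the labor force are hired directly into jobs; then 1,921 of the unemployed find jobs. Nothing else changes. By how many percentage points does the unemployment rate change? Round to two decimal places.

The unemployment rate changes by −2.44 percentage points.

Initially, labor force = 79,492 + 6,382 = 85,874, so u = 6,382/85,874 = 7.43%.
After the first change, employed and labor force both rise by 3,529; unemployed unchanged → E = 83,021, U = 6,382, labor force = 89,403.
After the second change, unemployed falls and employed rises by 1,921; labor force unchanged → E = 84,942, U = 4,461, labor force = 89,403.
New unemployment rate = 4,461 / 89,403 = 4.99%.
Change = 4.99% − 7.43% = −2.44 percentage points.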